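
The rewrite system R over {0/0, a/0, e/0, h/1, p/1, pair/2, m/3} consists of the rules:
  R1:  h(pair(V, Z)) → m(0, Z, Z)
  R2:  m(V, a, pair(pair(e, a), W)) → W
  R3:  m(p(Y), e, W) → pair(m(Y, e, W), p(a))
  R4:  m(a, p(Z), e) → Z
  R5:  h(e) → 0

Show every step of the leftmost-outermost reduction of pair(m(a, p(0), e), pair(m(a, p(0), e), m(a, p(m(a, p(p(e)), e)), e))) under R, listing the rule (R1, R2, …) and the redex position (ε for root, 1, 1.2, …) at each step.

pair(0, pair(0, p(e)))

1. pair(m(a, p(0), e), pair(m(a, p(0), e), m(a, p(m(a, p(p(e)), e)), e)))  →  pair(0, pair(m(a, p(0), e), m(a, p(m(a, p(p(e)), e)), e)))   [R4 at 1]
2. pair(0, pair(m(a, p(0), e), m(a, p(m(a, p(p(e)), e)), e)))  →  pair(0, pair(0, m(a, p(m(a, p(p(e)), e)), e)))   [R4 at 2.1]
3. pair(0, pair(0, m(a, p(m(a, p(p(e)), e)), e)))  →  pair(0, pair(0, m(a, p(p(e)), e)))   [R4 at 2.2]
4. pair(0, pair(0, m(a, p(p(e)), e)))  →  pair(0, pair(0, p(e)))   [R4 at 2.2]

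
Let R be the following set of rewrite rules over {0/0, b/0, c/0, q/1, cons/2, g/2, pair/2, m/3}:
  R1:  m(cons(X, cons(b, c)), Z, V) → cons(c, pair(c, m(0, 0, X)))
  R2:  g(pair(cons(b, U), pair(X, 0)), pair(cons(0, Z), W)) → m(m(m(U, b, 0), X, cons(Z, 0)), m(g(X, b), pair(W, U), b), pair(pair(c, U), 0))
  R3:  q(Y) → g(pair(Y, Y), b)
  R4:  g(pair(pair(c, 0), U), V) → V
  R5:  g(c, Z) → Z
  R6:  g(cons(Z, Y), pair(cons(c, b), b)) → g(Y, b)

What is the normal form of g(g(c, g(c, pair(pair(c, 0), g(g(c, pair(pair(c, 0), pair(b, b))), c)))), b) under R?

1. g(g(c, g(c, pair(pair(c, 0), g(g(c, pair(pair(c, 0), pair(b, b))), c)))), b)  →  g(g(c, pair(pair(c, 0), g(g(c, pair(pair(c, 0), pair(b, b))), c))), b)   [R5 at 1]
2. g(g(c, pair(pair(c, 0), g(g(c, pair(pair(c, 0), pair(b, b))), c))), b)  →  g(pair(pair(c, 0), g(g(c, pair(pair(c, 0), pair(b, b))), c)), b)   [R5 at 1]
3. g(pair(pair(c, 0), g(g(c, pair(pair(c, 0), pair(b, b))), c)), b)  →  b   [R4 at ε]

b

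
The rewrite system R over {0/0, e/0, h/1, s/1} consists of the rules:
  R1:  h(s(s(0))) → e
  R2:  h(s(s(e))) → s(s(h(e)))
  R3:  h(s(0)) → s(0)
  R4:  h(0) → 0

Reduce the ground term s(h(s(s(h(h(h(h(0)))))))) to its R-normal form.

s(e)

1. s(h(s(s(h(h(h(h(0))))))))  →  s(h(s(s(h(h(h(0)))))))   [R4 at 1.1.1.1.1.1.1]
2. s(h(s(s(h(h(h(0)))))))  →  s(h(s(s(h(h(0))))))   [R4 at 1.1.1.1.1.1]
3. s(h(s(s(h(h(0))))))  →  s(h(s(s(h(0)))))   [R4 at 1.1.1.1.1]
4. s(h(s(s(h(0)))))  →  s(h(s(s(0))))   [R4 at 1.1.1.1]
5. s(h(s(s(0))))  →  s(e)   [R1 at 1]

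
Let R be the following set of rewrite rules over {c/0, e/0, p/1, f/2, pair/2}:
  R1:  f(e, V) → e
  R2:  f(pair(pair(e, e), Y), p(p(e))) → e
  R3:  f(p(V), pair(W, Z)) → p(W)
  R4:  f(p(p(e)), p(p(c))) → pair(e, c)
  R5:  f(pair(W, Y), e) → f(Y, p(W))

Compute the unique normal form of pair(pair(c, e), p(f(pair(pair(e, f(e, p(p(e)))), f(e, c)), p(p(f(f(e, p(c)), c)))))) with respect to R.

pair(pair(c, e), p(e))

1. pair(pair(c, e), p(f(pair(pair(e, f(e, p(p(e)))), f(e, c)), p(p(f(f(e, p(c)), c))))))  →  pair(pair(c, e), p(f(pair(pair(e, e), f(e, c)), p(p(f(f(e, p(c)), c))))))   [R1 at 2.1.1.1.2]
2. pair(pair(c, e), p(f(pair(pair(e, e), f(e, c)), p(p(f(f(e, p(c)), c))))))  →  pair(pair(c, e), p(f(pair(pair(e, e), e), p(p(f(f(e, p(c)), c))))))   [R1 at 2.1.1.2]
3. pair(pair(c, e), p(f(pair(pair(e, e), e), p(p(f(f(e, p(c)), c))))))  →  pair(pair(c, e), p(f(pair(pair(e, e), e), p(p(f(e, c))))))   [R1 at 2.1.2.1.1.1]
4. pair(pair(c, e), p(f(pair(pair(e, e), e), p(p(f(e, c))))))  →  pair(pair(c, e), p(f(pair(pair(e, e), e), p(p(e)))))   [R1 at 2.1.2.1.1]
5. pair(pair(c, e), p(f(pair(pair(e, e), e), p(p(e)))))  →  pair(pair(c, e), p(e))   [R2 at 2.1]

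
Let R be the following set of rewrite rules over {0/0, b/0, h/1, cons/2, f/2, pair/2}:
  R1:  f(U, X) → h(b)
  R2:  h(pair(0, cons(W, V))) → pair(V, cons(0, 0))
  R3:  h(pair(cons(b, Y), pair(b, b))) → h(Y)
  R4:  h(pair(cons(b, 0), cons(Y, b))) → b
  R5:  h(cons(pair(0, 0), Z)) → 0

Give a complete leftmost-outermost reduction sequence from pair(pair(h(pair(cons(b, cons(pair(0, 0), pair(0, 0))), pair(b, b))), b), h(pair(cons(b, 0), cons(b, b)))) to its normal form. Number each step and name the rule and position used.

1. pair(pair(h(pair(cons(b, cons(pair(0, 0), pair(0, 0))), pair(b, b))), b), h(pair(cons(b, 0), cons(b, b))))  →  pair(pair(h(cons(pair(0, 0), pair(0, 0))), b), h(pair(cons(b, 0), cons(b, b))))   [R3 at 1.1]
2. pair(pair(h(cons(pair(0, 0), pair(0, 0))), b), h(pair(cons(b, 0), cons(b, b))))  →  pair(pair(0, b), h(pair(cons(b, 0), cons(b, b))))   [R5 at 1.1]
3. pair(pair(0, b), h(pair(cons(b, 0), cons(b, b))))  →  pair(pair(0, b), b)   [R4 at 2]

pair(pair(0, b), b)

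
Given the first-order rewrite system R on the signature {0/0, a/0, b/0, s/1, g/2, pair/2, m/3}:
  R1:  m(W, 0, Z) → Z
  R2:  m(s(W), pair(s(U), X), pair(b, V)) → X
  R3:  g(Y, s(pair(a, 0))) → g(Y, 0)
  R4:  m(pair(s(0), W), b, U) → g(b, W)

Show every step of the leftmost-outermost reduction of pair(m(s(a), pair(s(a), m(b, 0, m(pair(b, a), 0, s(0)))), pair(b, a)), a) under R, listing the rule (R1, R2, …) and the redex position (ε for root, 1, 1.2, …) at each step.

pair(s(0), a)

1. pair(m(s(a), pair(s(a), m(b, 0, m(pair(b, a), 0, s(0)))), pair(b, a)), a)  →  pair(m(b, 0, m(pair(b, a), 0, s(0))), a)   [R2 at 1]
2. pair(m(b, 0, m(pair(b, a), 0, s(0))), a)  →  pair(m(pair(b, a), 0, s(0)), a)   [R1 at 1]
3. pair(m(pair(b, a), 0, s(0)), a)  →  pair(s(0), a)   [R1 at 1]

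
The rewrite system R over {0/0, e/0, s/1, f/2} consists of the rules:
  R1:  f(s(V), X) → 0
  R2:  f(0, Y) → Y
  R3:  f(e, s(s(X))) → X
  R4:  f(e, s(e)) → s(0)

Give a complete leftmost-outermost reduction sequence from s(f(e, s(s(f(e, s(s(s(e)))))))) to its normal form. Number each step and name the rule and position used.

s(s(e))

1. s(f(e, s(s(f(e, s(s(s(e))))))))  →  s(f(e, s(s(s(e)))))   [R3 at 1]
2. s(f(e, s(s(s(e)))))  →  s(s(e))   [R3 at 1]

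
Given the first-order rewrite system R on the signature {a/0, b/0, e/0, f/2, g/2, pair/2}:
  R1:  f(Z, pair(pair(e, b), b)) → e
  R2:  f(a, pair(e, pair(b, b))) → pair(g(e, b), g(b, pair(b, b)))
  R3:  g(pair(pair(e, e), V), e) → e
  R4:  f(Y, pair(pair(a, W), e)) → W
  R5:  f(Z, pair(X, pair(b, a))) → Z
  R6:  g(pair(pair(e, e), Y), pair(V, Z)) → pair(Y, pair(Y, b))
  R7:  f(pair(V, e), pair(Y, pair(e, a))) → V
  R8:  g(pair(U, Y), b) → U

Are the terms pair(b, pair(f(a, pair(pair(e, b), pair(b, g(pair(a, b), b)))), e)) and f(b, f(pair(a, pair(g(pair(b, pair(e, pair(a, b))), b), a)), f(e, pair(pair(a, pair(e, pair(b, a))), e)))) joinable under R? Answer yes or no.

no — NF(t₁) = pair(b, pair(a, e)), NF(t₂) = b

Reduce t₁ = pair(b, pair(f(a, pair(pair(e, b), pair(b, g(pair(a, b), b)))), e)):
1. pair(b, pair(f(a, pair(pair(e, b), pair(b, g(pair(a, b), b)))), e))  →  pair(b, pair(f(a, pair(pair(e, b), pair(b, a))), e))   [R8 at 2.1.2.2.2]
2. pair(b, pair(f(a, pair(pair(e, b), pair(b, a))), e))  →  pair(b, pair(a, e))   [R5 at 2.1]

Reduce t₂ = f(b, f(pair(a, pair(g(pair(b, pair(e, pair(a, b))), b), a)), f(e, pair(pair(a, pair(e, pair(b, a))), e)))):
1. f(b, f(pair(a, pair(g(pair(b, pair(e, pair(a, b))), b), a)), f(e, pair(pair(a, pair(e, pair(b, a))), e))))  →  f(b, f(pair(a, pair(b, a)), f(e, pair(pair(a, pair(e, pair(b, a))), e))))   [R8 at 2.1.2.1]
2. f(b, f(pair(a, pair(b, a)), f(e, pair(pair(a, pair(e, pair(b, a))), e))))  →  f(b, f(pair(a, pair(b, a)), pair(e, pair(b, a))))   [R4 at 2.2]
3. f(b, f(pair(a, pair(b, a)), pair(e, pair(b, a))))  →  f(b, pair(a, pair(b, a)))   [R5 at 2]
4. f(b, pair(a, pair(b, a)))  →  b   [R5 at ε]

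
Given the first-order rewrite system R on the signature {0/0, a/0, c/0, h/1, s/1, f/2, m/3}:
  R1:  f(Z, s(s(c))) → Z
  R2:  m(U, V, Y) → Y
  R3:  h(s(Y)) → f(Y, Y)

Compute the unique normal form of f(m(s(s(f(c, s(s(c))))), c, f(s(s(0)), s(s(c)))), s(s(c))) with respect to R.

1. f(m(s(s(f(c, s(s(c))))), c, f(s(s(0)), s(s(c)))), s(s(c)))  →  m(s(s(f(c, s(s(c))))), c, f(s(s(0)), s(s(c))))   [R1 at ε]
2. m(s(s(f(c, s(s(c))))), c, f(s(s(0)), s(s(c))))  →  f(s(s(0)), s(s(c)))   [R2 at ε]
3. f(s(s(0)), s(s(c)))  →  s(s(0))   [R1 at ε]

s(s(0))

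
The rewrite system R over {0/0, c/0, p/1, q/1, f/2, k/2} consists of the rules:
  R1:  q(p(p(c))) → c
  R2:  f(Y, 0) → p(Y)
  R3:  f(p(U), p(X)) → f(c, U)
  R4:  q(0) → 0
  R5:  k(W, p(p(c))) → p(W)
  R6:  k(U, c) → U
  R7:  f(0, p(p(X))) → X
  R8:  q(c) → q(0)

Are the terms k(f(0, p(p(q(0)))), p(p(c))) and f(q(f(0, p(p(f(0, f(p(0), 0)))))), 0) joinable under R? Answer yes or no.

yes — NF(t₁) = p(0), NF(t₂) = p(0)

Reduce t₁ = k(f(0, p(p(q(0)))), p(p(c))):
1. k(f(0, p(p(q(0)))), p(p(c)))  →  p(f(0, p(p(q(0)))))   [R5 at ε]
2. p(f(0, p(p(q(0)))))  →  p(q(0))   [R7 at 1]
3. p(q(0))  →  p(0)   [R4 at 1]

Reduce t₂ = f(q(f(0, p(p(f(0, f(p(0), 0)))))), 0):
1. f(q(f(0, p(p(f(0, f(p(0), 0)))))), 0)  →  p(q(f(0, p(p(f(0, f(p(0), 0)))))))   [R2 at ε]
2. p(q(f(0, p(p(f(0, f(p(0), 0)))))))  →  p(q(f(0, f(p(0), 0))))   [R7 at 1.1]
3. p(q(f(0, f(p(0), 0))))  →  p(q(f(0, p(p(0)))))   [R2 at 1.1.2]
4. p(q(f(0, p(p(0)))))  →  p(q(0))   [R7 at 1.1]
5. p(q(0))  →  p(0)   [R4 at 1]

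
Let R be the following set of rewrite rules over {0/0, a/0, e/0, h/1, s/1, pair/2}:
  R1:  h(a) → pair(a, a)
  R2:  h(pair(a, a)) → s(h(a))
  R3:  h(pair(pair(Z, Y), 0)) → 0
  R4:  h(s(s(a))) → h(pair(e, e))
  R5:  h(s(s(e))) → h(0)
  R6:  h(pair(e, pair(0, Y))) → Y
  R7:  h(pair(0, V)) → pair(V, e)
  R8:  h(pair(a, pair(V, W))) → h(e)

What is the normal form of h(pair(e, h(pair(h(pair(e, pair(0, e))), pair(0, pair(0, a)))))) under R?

1. h(pair(e, h(pair(h(pair(e, pair(0, e))), pair(0, pair(0, a))))))  →  h(pair(e, h(pair(e, pair(0, pair(0, a))))))   [R6 at 1.2.1.1]
2. h(pair(e, h(pair(e, pair(0, pair(0, a))))))  →  h(pair(e, pair(0, a)))   [R6 at 1.2]
3. h(pair(e, pair(0, a)))  →  a   [R6 at ε]

a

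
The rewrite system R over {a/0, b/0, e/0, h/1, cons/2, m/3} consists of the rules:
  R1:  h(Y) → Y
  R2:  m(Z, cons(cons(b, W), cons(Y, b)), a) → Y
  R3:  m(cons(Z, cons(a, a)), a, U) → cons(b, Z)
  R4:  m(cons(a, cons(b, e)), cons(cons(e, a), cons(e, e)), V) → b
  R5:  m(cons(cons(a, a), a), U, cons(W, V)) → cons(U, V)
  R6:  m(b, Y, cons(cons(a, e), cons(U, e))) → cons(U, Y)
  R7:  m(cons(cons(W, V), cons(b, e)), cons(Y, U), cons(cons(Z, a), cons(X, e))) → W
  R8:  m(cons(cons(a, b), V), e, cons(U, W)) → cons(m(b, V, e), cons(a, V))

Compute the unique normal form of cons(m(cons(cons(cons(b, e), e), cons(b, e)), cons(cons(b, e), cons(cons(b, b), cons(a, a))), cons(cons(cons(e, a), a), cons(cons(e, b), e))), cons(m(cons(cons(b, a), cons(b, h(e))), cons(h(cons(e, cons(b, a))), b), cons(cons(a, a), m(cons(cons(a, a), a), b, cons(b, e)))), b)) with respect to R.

1. cons(m(cons(cons(cons(b, e), e), cons(b, e)), cons(cons(b, e), cons(cons(b, b), cons(a, a))), cons(cons(cons(e, a), a), cons(cons(e, b), e))), cons(m(cons(cons(b, a), cons(b, h(e))), cons(h(cons(e, cons(b, a))), b), cons(cons(a, a), m(cons(cons(a, a), a), b, cons(b, e)))), b))  →  cons(cons(b, e), cons(m(cons(cons(b, a), cons(b, h(e))), cons(h(cons(e, cons(b, a))), b), cons(cons(a, a), m(cons(cons(a, a), a), b, cons(b, e)))), b))   [R7 at 1]
2. cons(cons(b, e), cons(m(cons(cons(b, a), cons(b, h(e))), cons(h(cons(e, cons(b, a))), b), cons(cons(a, a), m(cons(cons(a, a), a), b, cons(b, e)))), b))  →  cons(cons(b, e), cons(m(cons(cons(b, a), cons(b, e)), cons(h(cons(e, cons(b, a))), b), cons(cons(a, a), m(cons(cons(a, a), a), b, cons(b, e)))), b))   [R1 at 2.1.1.2.2]
3. cons(cons(b, e), cons(m(cons(cons(b, a), cons(b, e)), cons(h(cons(e, cons(b, a))), b), cons(cons(a, a), m(cons(cons(a, a), a), b, cons(b, e)))), b))  →  cons(cons(b, e), cons(m(cons(cons(b, a), cons(b, e)), cons(cons(e, cons(b, a)), b), cons(cons(a, a), m(cons(cons(a, a), a), b, cons(b, e)))), b))   [R1 at 2.1.2.1]
4. cons(cons(b, e), cons(m(cons(cons(b, a), cons(b, e)), cons(cons(e, cons(b, a)), b), cons(cons(a, a), m(cons(cons(a, a), a), b, cons(b, e)))), b))  →  cons(cons(b, e), cons(m(cons(cons(b, a), cons(b, e)), cons(cons(e, cons(b, a)), b), cons(cons(a, a), cons(b, e))), b))   [R5 at 2.1.3.2]
5. cons(cons(b, e), cons(m(cons(cons(b, a), cons(b, e)), cons(cons(e, cons(b, a)), b), cons(cons(a, a), cons(b, e))), b))  →  cons(cons(b, e), cons(b, b))   [R7 at 2.1]

cons(cons(b, e), cons(b, b))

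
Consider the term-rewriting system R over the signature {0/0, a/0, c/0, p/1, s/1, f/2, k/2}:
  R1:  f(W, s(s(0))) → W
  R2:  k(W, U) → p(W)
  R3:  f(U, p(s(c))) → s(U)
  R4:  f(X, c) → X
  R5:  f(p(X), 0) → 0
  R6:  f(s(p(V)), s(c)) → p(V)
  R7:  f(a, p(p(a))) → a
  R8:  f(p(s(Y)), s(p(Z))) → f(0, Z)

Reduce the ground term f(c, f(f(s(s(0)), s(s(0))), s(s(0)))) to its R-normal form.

c

1. f(c, f(f(s(s(0)), s(s(0))), s(s(0))))  →  f(c, f(s(s(0)), s(s(0))))   [R1 at 2]
2. f(c, f(s(s(0)), s(s(0))))  →  f(c, s(s(0)))   [R1 at 2]
3. f(c, s(s(0)))  →  c   [R1 at ε]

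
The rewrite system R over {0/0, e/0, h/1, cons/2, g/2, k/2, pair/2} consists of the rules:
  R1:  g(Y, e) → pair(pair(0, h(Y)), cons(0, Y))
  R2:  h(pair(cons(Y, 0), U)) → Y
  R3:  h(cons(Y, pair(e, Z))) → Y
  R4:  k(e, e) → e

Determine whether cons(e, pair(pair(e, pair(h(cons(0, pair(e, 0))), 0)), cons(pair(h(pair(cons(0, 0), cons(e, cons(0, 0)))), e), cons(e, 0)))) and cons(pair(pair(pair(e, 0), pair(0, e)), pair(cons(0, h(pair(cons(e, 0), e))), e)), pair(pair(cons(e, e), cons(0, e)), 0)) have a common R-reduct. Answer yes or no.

no — NF(t₁) = cons(e, pair(pair(e, pair(0, 0)), cons(pair(0, e), cons(e, 0)))), NF(t₂) = cons(pair(pair(pair(e, 0), pair(0, e)), pair(cons(0, e), e)), pair(pair(cons(e, e), cons(0, e)), 0))

Reduce t₁ = cons(e, pair(pair(e, pair(h(cons(0, pair(e, 0))), 0)), cons(pair(h(pair(cons(0, 0), cons(e, cons(0, 0)))), e), cons(e, 0)))):
1. cons(e, pair(pair(e, pair(h(cons(0, pair(e, 0))), 0)), cons(pair(h(pair(cons(0, 0), cons(e, cons(0, 0)))), e), cons(e, 0))))  →  cons(e, pair(pair(e, pair(0, 0)), cons(pair(h(pair(cons(0, 0), cons(e, cons(0, 0)))), e), cons(e, 0))))   [R3 at 2.1.2.1]
2. cons(e, pair(pair(e, pair(0, 0)), cons(pair(h(pair(cons(0, 0), cons(e, cons(0, 0)))), e), cons(e, 0))))  →  cons(e, pair(pair(e, pair(0, 0)), cons(pair(0, e), cons(e, 0))))   [R2 at 2.2.1.1]

Reduce t₂ = cons(pair(pair(pair(e, 0), pair(0, e)), pair(cons(0, h(pair(cons(e, 0), e))), e)), pair(pair(cons(e, e), cons(0, e)), 0)):
1. cons(pair(pair(pair(e, 0), pair(0, e)), pair(cons(0, h(pair(cons(e, 0), e))), e)), pair(pair(cons(e, e), cons(0, e)), 0))  →  cons(pair(pair(pair(e, 0), pair(0, e)), pair(cons(0, e), e)), pair(pair(cons(e, e), cons(0, e)), 0))   [R2 at 1.2.1.2]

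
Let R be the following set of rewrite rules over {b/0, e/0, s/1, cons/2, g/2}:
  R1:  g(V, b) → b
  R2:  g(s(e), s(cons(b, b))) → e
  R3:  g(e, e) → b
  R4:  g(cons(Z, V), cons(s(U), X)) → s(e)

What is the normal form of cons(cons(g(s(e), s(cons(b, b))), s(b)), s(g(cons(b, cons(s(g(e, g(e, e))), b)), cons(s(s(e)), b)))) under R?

1. cons(cons(g(s(e), s(cons(b, b))), s(b)), s(g(cons(b, cons(s(g(e, g(e, e))), b)), cons(s(s(e)), b))))  →  cons(cons(e, s(b)), s(g(cons(b, cons(s(g(e, g(e, e))), b)), cons(s(s(e)), b))))   [R2 at 1.1]
2. cons(cons(e, s(b)), s(g(cons(b, cons(s(g(e, g(e, e))), b)), cons(s(s(e)), b))))  →  cons(cons(e, s(b)), s(s(e)))   [R4 at 2.1]

cons(cons(e, s(b)), s(s(e)))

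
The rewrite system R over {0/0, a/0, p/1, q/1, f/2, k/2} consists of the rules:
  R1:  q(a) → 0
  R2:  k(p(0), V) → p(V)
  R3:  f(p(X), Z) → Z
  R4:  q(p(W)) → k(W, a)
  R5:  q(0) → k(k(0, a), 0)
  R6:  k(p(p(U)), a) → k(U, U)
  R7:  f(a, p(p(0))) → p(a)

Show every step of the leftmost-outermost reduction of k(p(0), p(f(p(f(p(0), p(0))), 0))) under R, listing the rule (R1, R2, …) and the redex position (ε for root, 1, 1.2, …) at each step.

p(p(0))

1. k(p(0), p(f(p(f(p(0), p(0))), 0)))  →  p(p(f(p(f(p(0), p(0))), 0)))   [R2 at ε]
2. p(p(f(p(f(p(0), p(0))), 0)))  →  p(p(0))   [R3 at 1.1]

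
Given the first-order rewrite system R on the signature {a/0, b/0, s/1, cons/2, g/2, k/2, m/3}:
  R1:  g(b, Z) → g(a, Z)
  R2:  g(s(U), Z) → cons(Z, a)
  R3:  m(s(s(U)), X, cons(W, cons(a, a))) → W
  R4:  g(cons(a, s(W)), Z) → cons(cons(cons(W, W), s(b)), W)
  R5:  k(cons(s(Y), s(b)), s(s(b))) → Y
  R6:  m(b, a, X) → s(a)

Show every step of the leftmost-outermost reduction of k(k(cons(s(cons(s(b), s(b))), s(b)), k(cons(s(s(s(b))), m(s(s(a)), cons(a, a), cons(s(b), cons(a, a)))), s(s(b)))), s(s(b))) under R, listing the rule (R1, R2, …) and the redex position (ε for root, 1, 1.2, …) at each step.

b

1. k(k(cons(s(cons(s(b), s(b))), s(b)), k(cons(s(s(s(b))), m(s(s(a)), cons(a, a), cons(s(b), cons(a, a)))), s(s(b)))), s(s(b)))  →  k(k(cons(s(cons(s(b), s(b))), s(b)), k(cons(s(s(s(b))), s(b)), s(s(b)))), s(s(b)))   [R3 at 1.2.1.2]
2. k(k(cons(s(cons(s(b), s(b))), s(b)), k(cons(s(s(s(b))), s(b)), s(s(b)))), s(s(b)))  →  k(k(cons(s(cons(s(b), s(b))), s(b)), s(s(b))), s(s(b)))   [R5 at 1.2]
3. k(k(cons(s(cons(s(b), s(b))), s(b)), s(s(b))), s(s(b)))  →  k(cons(s(b), s(b)), s(s(b)))   [R5 at 1]
4. k(cons(s(b), s(b)), s(s(b)))  →  b   [R5 at ε]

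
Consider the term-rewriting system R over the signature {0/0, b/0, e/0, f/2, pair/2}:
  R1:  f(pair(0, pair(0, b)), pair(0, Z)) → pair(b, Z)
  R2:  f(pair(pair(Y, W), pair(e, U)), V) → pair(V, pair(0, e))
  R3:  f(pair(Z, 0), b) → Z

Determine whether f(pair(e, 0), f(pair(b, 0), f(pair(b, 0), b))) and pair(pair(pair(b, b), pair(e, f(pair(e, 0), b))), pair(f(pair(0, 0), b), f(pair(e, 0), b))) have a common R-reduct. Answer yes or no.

Reduce t₁ = f(pair(e, 0), f(pair(b, 0), f(pair(b, 0), b))):
1. f(pair(e, 0), f(pair(b, 0), f(pair(b, 0), b)))  →  f(pair(e, 0), f(pair(b, 0), b))   [R3 at 2.2]
2. f(pair(e, 0), f(pair(b, 0), b))  →  f(pair(e, 0), b)   [R3 at 2]
3. f(pair(e, 0), b)  →  e   [R3 at ε]

Reduce t₂ = pair(pair(pair(b, b), pair(e, f(pair(e, 0), b))), pair(f(pair(0, 0), b), f(pair(e, 0), b))):
1. pair(pair(pair(b, b), pair(e, f(pair(e, 0), b))), pair(f(pair(0, 0), b), f(pair(e, 0), b)))  →  pair(pair(pair(b, b), pair(e, e)), pair(f(pair(0, 0), b), f(pair(e, 0), b)))   [R3 at 1.2.2]
2. pair(pair(pair(b, b), pair(e, e)), pair(f(pair(0, 0), b), f(pair(e, 0), b)))  →  pair(pair(pair(b, b), pair(e, e)), pair(0, f(pair(e, 0), b)))   [R3 at 2.1]
3. pair(pair(pair(b, b), pair(e, e)), pair(0, f(pair(e, 0), b)))  →  pair(pair(pair(b, b), pair(e, e)), pair(0, e))   [R3 at 2.2]

no — NF(t₁) = e, NF(t₂) = pair(pair(pair(b, b), pair(e, e)), pair(0, e))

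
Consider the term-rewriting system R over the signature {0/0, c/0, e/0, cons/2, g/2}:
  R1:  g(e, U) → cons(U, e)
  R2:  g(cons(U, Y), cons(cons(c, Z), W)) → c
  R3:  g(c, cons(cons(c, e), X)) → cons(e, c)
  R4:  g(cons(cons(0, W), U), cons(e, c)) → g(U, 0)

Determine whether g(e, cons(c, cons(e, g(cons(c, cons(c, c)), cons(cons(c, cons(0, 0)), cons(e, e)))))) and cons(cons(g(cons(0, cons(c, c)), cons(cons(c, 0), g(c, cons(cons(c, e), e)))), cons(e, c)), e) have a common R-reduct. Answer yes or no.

yes — NF(t₁) = cons(cons(c, cons(e, c)), e), NF(t₂) = cons(cons(c, cons(e, c)), e)

Reduce t₁ = g(e, cons(c, cons(e, g(cons(c, cons(c, c)), cons(cons(c, cons(0, 0)), cons(e, e)))))):
1. g(e, cons(c, cons(e, g(cons(c, cons(c, c)), cons(cons(c, cons(0, 0)), cons(e, e))))))  →  cons(cons(c, cons(e, g(cons(c, cons(c, c)), cons(cons(c, cons(0, 0)), cons(e, e))))), e)   [R1 at ε]
2. cons(cons(c, cons(e, g(cons(c, cons(c, c)), cons(cons(c, cons(0, 0)), cons(e, e))))), e)  →  cons(cons(c, cons(e, c)), e)   [R2 at 1.2.2]

Reduce t₂ = cons(cons(g(cons(0, cons(c, c)), cons(cons(c, 0), g(c, cons(cons(c, e), e)))), cons(e, c)), e):
1. cons(cons(g(cons(0, cons(c, c)), cons(cons(c, 0), g(c, cons(cons(c, e), e)))), cons(e, c)), e)  →  cons(cons(c, cons(e, c)), e)   [R2 at 1.1]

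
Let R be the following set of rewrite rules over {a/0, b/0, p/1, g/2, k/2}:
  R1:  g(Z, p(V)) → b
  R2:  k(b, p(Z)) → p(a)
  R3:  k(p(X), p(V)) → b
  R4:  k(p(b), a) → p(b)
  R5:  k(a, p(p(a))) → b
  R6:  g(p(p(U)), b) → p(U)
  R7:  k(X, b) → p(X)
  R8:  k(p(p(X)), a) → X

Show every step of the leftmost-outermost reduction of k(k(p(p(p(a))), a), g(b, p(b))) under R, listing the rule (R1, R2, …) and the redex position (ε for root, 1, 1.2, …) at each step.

1. k(k(p(p(p(a))), a), g(b, p(b)))  →  k(p(a), g(b, p(b)))   [R8 at 1]
2. k(p(a), g(b, p(b)))  →  k(p(a), b)   [R1 at 2]
3. k(p(a), b)  →  p(p(a))   [R7 at ε]

p(p(a))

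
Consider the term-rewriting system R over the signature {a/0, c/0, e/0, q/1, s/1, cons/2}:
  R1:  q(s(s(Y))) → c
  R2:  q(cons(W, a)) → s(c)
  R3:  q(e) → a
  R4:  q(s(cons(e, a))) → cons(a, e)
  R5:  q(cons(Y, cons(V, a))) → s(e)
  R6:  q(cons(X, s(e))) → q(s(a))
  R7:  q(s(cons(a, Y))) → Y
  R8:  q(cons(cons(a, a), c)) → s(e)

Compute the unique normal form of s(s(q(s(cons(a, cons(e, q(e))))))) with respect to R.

s(s(cons(e, a)))

1. s(s(q(s(cons(a, cons(e, q(e)))))))  →  s(s(cons(e, q(e))))   [R7 at 1.1]
2. s(s(cons(e, q(e))))  →  s(s(cons(e, a)))   [R3 at 1.1.2]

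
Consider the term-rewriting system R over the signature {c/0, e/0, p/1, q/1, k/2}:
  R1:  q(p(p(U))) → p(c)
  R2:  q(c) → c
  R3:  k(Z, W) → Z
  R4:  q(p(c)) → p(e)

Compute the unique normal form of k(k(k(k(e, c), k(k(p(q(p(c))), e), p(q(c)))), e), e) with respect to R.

e

1. k(k(k(k(e, c), k(k(p(q(p(c))), e), p(q(c)))), e), e)  →  k(k(k(e, c), k(k(p(q(p(c))), e), p(q(c)))), e)   [R3 at ε]
2. k(k(k(e, c), k(k(p(q(p(c))), e), p(q(c)))), e)  →  k(k(e, c), k(k(p(q(p(c))), e), p(q(c))))   [R3 at ε]
3. k(k(e, c), k(k(p(q(p(c))), e), p(q(c))))  →  k(e, c)   [R3 at ε]
4. k(e, c)  →  e   [R3 at ε]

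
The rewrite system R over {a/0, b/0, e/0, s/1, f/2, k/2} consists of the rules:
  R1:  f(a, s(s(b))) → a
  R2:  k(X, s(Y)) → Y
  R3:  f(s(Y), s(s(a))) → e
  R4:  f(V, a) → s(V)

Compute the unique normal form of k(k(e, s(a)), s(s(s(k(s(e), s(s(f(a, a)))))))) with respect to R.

s(s(s(s(a))))

1. k(k(e, s(a)), s(s(s(k(s(e), s(s(f(a, a))))))))  →  s(s(k(s(e), s(s(f(a, a))))))   [R2 at ε]
2. s(s(k(s(e), s(s(f(a, a))))))  →  s(s(s(f(a, a))))   [R2 at 1.1]
3. s(s(s(f(a, a))))  →  s(s(s(s(a))))   [R4 at 1.1.1]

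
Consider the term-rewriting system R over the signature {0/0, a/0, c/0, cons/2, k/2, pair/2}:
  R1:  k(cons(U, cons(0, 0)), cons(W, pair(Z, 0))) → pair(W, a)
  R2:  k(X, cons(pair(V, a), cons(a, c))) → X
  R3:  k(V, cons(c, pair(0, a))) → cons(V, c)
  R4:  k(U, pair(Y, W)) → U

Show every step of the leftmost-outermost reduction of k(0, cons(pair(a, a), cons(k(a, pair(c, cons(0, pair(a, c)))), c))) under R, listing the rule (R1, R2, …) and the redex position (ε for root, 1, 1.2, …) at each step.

0

1. k(0, cons(pair(a, a), cons(k(a, pair(c, cons(0, pair(a, c)))), c)))  →  k(0, cons(pair(a, a), cons(a, c)))   [R4 at 2.2.1]
2. k(0, cons(pair(a, a), cons(a, c)))  →  0   [R2 at ε]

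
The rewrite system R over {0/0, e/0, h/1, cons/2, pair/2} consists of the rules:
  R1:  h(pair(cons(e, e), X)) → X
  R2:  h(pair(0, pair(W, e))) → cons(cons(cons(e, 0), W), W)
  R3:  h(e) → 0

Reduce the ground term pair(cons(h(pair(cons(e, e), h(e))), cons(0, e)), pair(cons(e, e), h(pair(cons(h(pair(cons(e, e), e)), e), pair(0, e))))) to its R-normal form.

1. pair(cons(h(pair(cons(e, e), h(e))), cons(0, e)), pair(cons(e, e), h(pair(cons(h(pair(cons(e, e), e)), e), pair(0, e)))))  →  pair(cons(h(e), cons(0, e)), pair(cons(e, e), h(pair(cons(h(pair(cons(e, e), e)), e), pair(0, e)))))   [R1 at 1.1]
2. pair(cons(h(e), cons(0, e)), pair(cons(e, e), h(pair(cons(h(pair(cons(e, e), e)), e), pair(0, e)))))  →  pair(cons(0, cons(0, e)), pair(cons(e, e), h(pair(cons(h(pair(cons(e, e), e)), e), pair(0, e)))))   [R3 at 1.1]
3. pair(cons(0, cons(0, e)), pair(cons(e, e), h(pair(cons(h(pair(cons(e, e), e)), e), pair(0, e)))))  →  pair(cons(0, cons(0, e)), pair(cons(e, e), h(pair(cons(e, e), pair(0, e)))))   [R1 at 2.2.1.1.1]
4. pair(cons(0, cons(0, e)), pair(cons(e, e), h(pair(cons(e, e), pair(0, e)))))  →  pair(cons(0, cons(0, e)), pair(cons(e, e), pair(0, e)))   [R1 at 2.2]

pair(cons(0, cons(0, e)), pair(cons(e, e), pair(0, e)))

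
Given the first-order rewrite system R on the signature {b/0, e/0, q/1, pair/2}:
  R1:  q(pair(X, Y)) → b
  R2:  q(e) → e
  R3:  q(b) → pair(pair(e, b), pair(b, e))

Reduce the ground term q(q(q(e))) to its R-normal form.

e

1. q(q(q(e)))  →  q(q(e))   [R2 at 1.1]
2. q(q(e))  →  q(e)   [R2 at 1]
3. q(e)  →  e   [R2 at ε]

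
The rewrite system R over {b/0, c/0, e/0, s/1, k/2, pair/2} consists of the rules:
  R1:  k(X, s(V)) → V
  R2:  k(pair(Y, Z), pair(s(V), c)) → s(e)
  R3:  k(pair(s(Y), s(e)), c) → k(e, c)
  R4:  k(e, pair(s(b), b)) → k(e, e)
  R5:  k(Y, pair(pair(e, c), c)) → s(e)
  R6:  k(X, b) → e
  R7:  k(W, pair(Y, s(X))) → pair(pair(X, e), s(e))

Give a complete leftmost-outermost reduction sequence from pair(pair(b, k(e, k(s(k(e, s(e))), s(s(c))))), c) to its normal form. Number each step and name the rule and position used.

pair(pair(b, c), c)

1. pair(pair(b, k(e, k(s(k(e, s(e))), s(s(c))))), c)  →  pair(pair(b, k(e, s(c))), c)   [R1 at 1.2.2]
2. pair(pair(b, k(e, s(c))), c)  →  pair(pair(b, c), c)   [R1 at 1.2]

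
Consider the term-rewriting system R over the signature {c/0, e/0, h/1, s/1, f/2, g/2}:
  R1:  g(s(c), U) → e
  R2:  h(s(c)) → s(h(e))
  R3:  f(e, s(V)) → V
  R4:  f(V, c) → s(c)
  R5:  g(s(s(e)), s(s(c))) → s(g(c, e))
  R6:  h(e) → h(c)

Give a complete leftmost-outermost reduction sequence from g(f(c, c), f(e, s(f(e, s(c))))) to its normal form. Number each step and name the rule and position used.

1. g(f(c, c), f(e, s(f(e, s(c)))))  →  g(s(c), f(e, s(f(e, s(c)))))   [R4 at 1]
2. g(s(c), f(e, s(f(e, s(c)))))  →  e   [R1 at ε]

e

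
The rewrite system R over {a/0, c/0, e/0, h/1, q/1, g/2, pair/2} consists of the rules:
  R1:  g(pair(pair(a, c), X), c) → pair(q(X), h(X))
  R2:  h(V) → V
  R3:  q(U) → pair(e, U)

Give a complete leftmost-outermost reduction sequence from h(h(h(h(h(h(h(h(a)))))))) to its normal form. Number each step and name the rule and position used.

1. h(h(h(h(h(h(h(h(a))))))))  →  h(h(h(h(h(h(h(a)))))))   [R2 at ε]
2. h(h(h(h(h(h(h(a)))))))  →  h(h(h(h(h(h(a))))))   [R2 at ε]
3. h(h(h(h(h(h(a))))))  →  h(h(h(h(h(a)))))   [R2 at ε]
4. h(h(h(h(h(a)))))  →  h(h(h(h(a))))   [R2 at ε]
5. h(h(h(h(a))))  →  h(h(h(a)))   [R2 at ε]
6. h(h(h(a)))  →  h(h(a))   [R2 at ε]
7. h(h(a))  →  h(a)   [R2 at ε]
8. h(a)  →  a   [R2 at ε]

a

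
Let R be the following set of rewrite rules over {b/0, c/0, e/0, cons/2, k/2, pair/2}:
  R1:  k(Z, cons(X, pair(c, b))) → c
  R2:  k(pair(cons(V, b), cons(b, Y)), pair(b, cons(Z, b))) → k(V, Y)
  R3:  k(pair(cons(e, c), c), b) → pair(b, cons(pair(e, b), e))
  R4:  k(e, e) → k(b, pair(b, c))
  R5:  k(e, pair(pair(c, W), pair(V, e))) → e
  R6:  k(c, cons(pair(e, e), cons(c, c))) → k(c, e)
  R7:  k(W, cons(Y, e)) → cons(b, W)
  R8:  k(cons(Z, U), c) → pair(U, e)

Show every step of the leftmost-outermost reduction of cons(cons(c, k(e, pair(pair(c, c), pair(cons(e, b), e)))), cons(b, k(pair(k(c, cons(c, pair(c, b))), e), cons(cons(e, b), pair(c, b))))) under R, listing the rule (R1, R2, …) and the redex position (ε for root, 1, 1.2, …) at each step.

cons(cons(c, e), cons(b, c))

1. cons(cons(c, k(e, pair(pair(c, c), pair(cons(e, b), e)))), cons(b, k(pair(k(c, cons(c, pair(c, b))), e), cons(cons(e, b), pair(c, b)))))  →  cons(cons(c, e), cons(b, k(pair(k(c, cons(c, pair(c, b))), e), cons(cons(e, b), pair(c, b)))))   [R5 at 1.2]
2. cons(cons(c, e), cons(b, k(pair(k(c, cons(c, pair(c, b))), e), cons(cons(e, b), pair(c, b)))))  →  cons(cons(c, e), cons(b, c))   [R1 at 2.2]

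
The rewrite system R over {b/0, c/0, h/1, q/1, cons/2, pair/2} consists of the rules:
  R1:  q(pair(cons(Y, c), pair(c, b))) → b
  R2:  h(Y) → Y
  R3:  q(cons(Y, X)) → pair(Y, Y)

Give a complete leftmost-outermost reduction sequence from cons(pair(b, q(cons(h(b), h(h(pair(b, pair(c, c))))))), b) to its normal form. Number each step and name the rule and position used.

1. cons(pair(b, q(cons(h(b), h(h(pair(b, pair(c, c))))))), b)  →  cons(pair(b, pair(h(b), h(b))), b)   [R3 at 1.2]
2. cons(pair(b, pair(h(b), h(b))), b)  →  cons(pair(b, pair(b, h(b))), b)   [R2 at 1.2.1]
3. cons(pair(b, pair(b, h(b))), b)  →  cons(pair(b, pair(b, b)), b)   [R2 at 1.2.2]

cons(pair(b, pair(b, b)), b)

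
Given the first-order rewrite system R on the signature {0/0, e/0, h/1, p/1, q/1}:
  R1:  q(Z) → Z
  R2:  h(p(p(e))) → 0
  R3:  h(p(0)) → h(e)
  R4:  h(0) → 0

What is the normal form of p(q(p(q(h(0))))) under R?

p(p(0))

1. p(q(p(q(h(0)))))  →  p(p(q(h(0))))   [R1 at 1]
2. p(p(q(h(0))))  →  p(p(h(0)))   [R1 at 1.1]
3. p(p(h(0)))  →  p(p(0))   [R4 at 1.1]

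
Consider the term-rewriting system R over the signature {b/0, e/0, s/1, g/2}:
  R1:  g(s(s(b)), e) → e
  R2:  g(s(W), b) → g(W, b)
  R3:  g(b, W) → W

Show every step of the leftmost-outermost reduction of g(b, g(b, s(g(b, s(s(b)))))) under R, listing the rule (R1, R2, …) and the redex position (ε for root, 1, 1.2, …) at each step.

s(s(s(b)))

1. g(b, g(b, s(g(b, s(s(b))))))  →  g(b, s(g(b, s(s(b)))))   [R3 at ε]
2. g(b, s(g(b, s(s(b)))))  →  s(g(b, s(s(b))))   [R3 at ε]
3. s(g(b, s(s(b))))  →  s(s(s(b)))   [R3 at 1]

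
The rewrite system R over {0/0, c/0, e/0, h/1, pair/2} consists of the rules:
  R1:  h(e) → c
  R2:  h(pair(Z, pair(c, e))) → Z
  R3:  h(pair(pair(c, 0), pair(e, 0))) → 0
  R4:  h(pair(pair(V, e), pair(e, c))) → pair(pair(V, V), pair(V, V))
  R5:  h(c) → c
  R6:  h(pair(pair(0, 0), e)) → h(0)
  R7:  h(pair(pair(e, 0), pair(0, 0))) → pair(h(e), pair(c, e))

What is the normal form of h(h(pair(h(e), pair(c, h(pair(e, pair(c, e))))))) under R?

c

1. h(h(pair(h(e), pair(c, h(pair(e, pair(c, e)))))))  →  h(h(pair(c, pair(c, h(pair(e, pair(c, e)))))))   [R1 at 1.1.1]
2. h(h(pair(c, pair(c, h(pair(e, pair(c, e)))))))  →  h(h(pair(c, pair(c, e))))   [R2 at 1.1.2.2]
3. h(h(pair(c, pair(c, e))))  →  h(c)   [R2 at 1]
4. h(c)  →  c   [R5 at ε]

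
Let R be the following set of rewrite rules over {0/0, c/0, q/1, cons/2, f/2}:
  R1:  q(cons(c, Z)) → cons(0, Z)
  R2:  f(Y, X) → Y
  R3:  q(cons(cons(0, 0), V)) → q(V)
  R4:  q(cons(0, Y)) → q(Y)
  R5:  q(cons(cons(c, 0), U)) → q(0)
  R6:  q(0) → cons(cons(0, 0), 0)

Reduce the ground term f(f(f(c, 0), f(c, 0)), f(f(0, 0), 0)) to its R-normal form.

c

1. f(f(f(c, 0), f(c, 0)), f(f(0, 0), 0))  →  f(f(c, 0), f(c, 0))   [R2 at ε]
2. f(f(c, 0), f(c, 0))  →  f(c, 0)   [R2 at ε]
3. f(c, 0)  →  c   [R2 at ε]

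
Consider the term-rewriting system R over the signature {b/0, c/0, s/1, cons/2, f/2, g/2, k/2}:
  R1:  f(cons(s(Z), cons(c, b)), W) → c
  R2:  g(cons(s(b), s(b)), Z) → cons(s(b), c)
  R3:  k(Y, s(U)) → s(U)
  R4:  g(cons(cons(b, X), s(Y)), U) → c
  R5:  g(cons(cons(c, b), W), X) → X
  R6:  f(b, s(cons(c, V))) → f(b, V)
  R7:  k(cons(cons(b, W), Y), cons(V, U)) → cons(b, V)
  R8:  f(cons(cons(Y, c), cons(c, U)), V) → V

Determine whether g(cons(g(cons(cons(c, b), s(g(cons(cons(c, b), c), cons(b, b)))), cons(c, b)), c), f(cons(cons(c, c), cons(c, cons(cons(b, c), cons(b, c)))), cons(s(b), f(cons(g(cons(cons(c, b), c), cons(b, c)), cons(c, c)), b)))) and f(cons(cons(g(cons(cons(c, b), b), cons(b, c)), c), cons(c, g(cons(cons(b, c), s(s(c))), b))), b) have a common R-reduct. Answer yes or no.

Reduce t₁ = g(cons(g(cons(cons(c, b), s(g(cons(cons(c, b), c), cons(b, b)))), cons(c, b)), c), f(cons(cons(c, c), cons(c, cons(cons(b, c), cons(b, c)))), cons(s(b), f(cons(g(cons(cons(c, b), c), cons(b, c)), cons(c, c)), b)))):
1. g(cons(g(cons(cons(c, b), s(g(cons(cons(c, b), c), cons(b, b)))), cons(c, b)), c), f(cons(cons(c, c), cons(c, cons(cons(b, c), cons(b, c)))), cons(s(b), f(cons(g(cons(cons(c, b), c), cons(b, c)), cons(c, c)), b))))  →  g(cons(cons(c, b), c), f(cons(cons(c, c), cons(c, cons(cons(b, c), cons(b, c)))), cons(s(b), f(cons(g(cons(cons(c, b), c), cons(b, c)), cons(c, c)), b))))   [R5 at 1.1]
2. g(cons(cons(c, b), c), f(cons(cons(c, c), cons(c, cons(cons(b, c), cons(b, c)))), cons(s(b), f(cons(g(cons(cons(c, b), c), cons(b, c)), cons(c, c)), b))))  →  f(cons(cons(c, c), cons(c, cons(cons(b, c), cons(b, c)))), cons(s(b), f(cons(g(cons(cons(c, b), c), cons(b, c)), cons(c, c)), b)))   [R5 at ε]
3. f(cons(cons(c, c), cons(c, cons(cons(b, c), cons(b, c)))), cons(s(b), f(cons(g(cons(cons(c, b), c), cons(b, c)), cons(c, c)), b)))  →  cons(s(b), f(cons(g(cons(cons(c, b), c), cons(b, c)), cons(c, c)), b))   [R8 at ε]
4. cons(s(b), f(cons(g(cons(cons(c, b), c), cons(b, c)), cons(c, c)), b))  →  cons(s(b), f(cons(cons(b, c), cons(c, c)), b))   [R5 at 2.1.1]
5. cons(s(b), f(cons(cons(b, c), cons(c, c)), b))  →  cons(s(b), b)   [R8 at 2]

Reduce t₂ = f(cons(cons(g(cons(cons(c, b), b), cons(b, c)), c), cons(c, g(cons(cons(b, c), s(s(c))), b))), b):
1. f(cons(cons(g(cons(cons(c, b), b), cons(b, c)), c), cons(c, g(cons(cons(b, c), s(s(c))), b))), b)  →  b   [R8 at ε]

no — NF(t₁) = cons(s(b), b), NF(t₂) = b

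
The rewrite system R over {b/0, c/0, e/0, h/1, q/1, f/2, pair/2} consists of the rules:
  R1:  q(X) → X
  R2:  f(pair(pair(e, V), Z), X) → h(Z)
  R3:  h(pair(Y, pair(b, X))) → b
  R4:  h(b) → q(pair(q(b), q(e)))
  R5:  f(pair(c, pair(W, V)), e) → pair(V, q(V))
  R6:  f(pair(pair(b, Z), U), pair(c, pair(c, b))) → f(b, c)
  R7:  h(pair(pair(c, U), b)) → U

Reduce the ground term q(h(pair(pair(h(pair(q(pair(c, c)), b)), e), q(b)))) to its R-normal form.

e

1. q(h(pair(pair(h(pair(q(pair(c, c)), b)), e), q(b))))  →  h(pair(pair(h(pair(q(pair(c, c)), b)), e), q(b)))   [R1 at ε]
2. h(pair(pair(h(pair(q(pair(c, c)), b)), e), q(b)))  →  h(pair(pair(h(pair(pair(c, c), b)), e), q(b)))   [R1 at 1.1.1.1.1]
3. h(pair(pair(h(pair(pair(c, c), b)), e), q(b)))  →  h(pair(pair(c, e), q(b)))   [R7 at 1.1.1]
4. h(pair(pair(c, e), q(b)))  →  h(pair(pair(c, e), b))   [R1 at 1.2]
5. h(pair(pair(c, e), b))  →  e   [R7 at ε]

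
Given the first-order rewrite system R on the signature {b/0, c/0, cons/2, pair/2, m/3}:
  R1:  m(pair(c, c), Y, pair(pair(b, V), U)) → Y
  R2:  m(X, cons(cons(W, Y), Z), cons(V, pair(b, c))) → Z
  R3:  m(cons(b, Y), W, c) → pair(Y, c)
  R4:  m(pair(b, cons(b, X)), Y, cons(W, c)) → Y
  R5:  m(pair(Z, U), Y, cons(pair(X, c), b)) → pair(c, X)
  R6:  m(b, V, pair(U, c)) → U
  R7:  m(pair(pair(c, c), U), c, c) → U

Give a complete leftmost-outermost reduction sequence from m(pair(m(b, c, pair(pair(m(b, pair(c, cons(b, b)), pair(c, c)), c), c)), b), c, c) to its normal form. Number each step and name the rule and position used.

1. m(pair(m(b, c, pair(pair(m(b, pair(c, cons(b, b)), pair(c, c)), c), c)), b), c, c)  →  m(pair(pair(m(b, pair(c, cons(b, b)), pair(c, c)), c), b), c, c)   [R6 at 1.1]
2. m(pair(pair(m(b, pair(c, cons(b, b)), pair(c, c)), c), b), c, c)  →  m(pair(pair(c, c), b), c, c)   [R6 at 1.1.1]
3. m(pair(pair(c, c), b), c, c)  →  b   [R7 at ε]

b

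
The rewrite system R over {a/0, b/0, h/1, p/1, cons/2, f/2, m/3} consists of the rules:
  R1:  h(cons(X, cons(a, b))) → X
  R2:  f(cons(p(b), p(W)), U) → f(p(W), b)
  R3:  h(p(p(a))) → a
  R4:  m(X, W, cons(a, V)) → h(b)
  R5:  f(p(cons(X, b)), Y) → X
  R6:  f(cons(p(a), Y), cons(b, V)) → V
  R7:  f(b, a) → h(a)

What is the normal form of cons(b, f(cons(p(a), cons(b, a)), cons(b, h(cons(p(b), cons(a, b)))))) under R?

1. cons(b, f(cons(p(a), cons(b, a)), cons(b, h(cons(p(b), cons(a, b))))))  →  cons(b, h(cons(p(b), cons(a, b))))   [R6 at 2]
2. cons(b, h(cons(p(b), cons(a, b))))  →  cons(b, p(b))   [R1 at 2]

cons(b, p(b))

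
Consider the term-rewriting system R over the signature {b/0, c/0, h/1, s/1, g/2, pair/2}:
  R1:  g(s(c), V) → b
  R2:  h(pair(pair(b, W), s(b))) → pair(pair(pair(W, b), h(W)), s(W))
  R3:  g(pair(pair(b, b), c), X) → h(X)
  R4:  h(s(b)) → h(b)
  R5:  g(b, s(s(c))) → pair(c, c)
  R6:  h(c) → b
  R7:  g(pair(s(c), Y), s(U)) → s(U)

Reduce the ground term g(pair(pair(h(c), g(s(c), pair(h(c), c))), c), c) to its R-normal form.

b

1. g(pair(pair(h(c), g(s(c), pair(h(c), c))), c), c)  →  g(pair(pair(b, g(s(c), pair(h(c), c))), c), c)   [R6 at 1.1.1]
2. g(pair(pair(b, g(s(c), pair(h(c), c))), c), c)  →  g(pair(pair(b, b), c), c)   [R1 at 1.1.2]
3. g(pair(pair(b, b), c), c)  →  h(c)   [R3 at ε]
4. h(c)  →  b   [R6 at ε]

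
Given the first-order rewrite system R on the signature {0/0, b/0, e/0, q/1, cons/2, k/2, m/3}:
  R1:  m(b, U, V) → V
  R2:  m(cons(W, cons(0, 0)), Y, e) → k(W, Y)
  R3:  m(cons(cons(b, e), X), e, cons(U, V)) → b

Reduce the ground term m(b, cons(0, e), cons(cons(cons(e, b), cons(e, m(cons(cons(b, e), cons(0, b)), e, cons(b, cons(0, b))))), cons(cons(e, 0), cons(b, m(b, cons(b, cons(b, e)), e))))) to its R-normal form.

1. m(b, cons(0, e), cons(cons(cons(e, b), cons(e, m(cons(cons(b, e), cons(0, b)), e, cons(b, cons(0, b))))), cons(cons(e, 0), cons(b, m(b, cons(b, cons(b, e)), e)))))  →  cons(cons(cons(e, b), cons(e, m(cons(cons(b, e), cons(0, b)), e, cons(b, cons(0, b))))), cons(cons(e, 0), cons(b, m(b, cons(b, cons(b, e)), e))))   [R1 at ε]
2. cons(cons(cons(e, b), cons(e, m(cons(cons(b, e), cons(0, b)), e, cons(b, cons(0, b))))), cons(cons(e, 0), cons(b, m(b, cons(b, cons(b, e)), e))))  →  cons(cons(cons(e, b), cons(e, b)), cons(cons(e, 0), cons(b, m(b, cons(b, cons(b, e)), e))))   [R3 at 1.2.2]
3. cons(cons(cons(e, b), cons(e, b)), cons(cons(e, 0), cons(b, m(b, cons(b, cons(b, e)), e))))  →  cons(cons(cons(e, b), cons(e, b)), cons(cons(e, 0), cons(b, e)))   [R1 at 2.2.2]

cons(cons(cons(e, b), cons(e, b)), cons(cons(e, 0), cons(b, e)))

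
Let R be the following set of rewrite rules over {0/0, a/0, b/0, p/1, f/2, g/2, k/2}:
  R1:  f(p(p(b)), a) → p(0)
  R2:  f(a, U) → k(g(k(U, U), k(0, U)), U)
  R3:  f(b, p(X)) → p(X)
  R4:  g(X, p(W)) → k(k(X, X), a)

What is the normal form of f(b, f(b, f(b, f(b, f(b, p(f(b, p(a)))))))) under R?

1. f(b, f(b, f(b, f(b, f(b, p(f(b, p(a))))))))  →  f(b, f(b, f(b, f(b, p(f(b, p(a)))))))   [R3 at 2.2.2.2]
2. f(b, f(b, f(b, f(b, p(f(b, p(a)))))))  →  f(b, f(b, f(b, p(f(b, p(a))))))   [R3 at 2.2.2]
3. f(b, f(b, f(b, p(f(b, p(a))))))  →  f(b, f(b, p(f(b, p(a)))))   [R3 at 2.2]
4. f(b, f(b, p(f(b, p(a)))))  →  f(b, p(f(b, p(a))))   [R3 at 2]
5. f(b, p(f(b, p(a))))  →  p(f(b, p(a)))   [R3 at ε]
6. p(f(b, p(a)))  →  p(p(a))   [R3 at 1]

p(p(a))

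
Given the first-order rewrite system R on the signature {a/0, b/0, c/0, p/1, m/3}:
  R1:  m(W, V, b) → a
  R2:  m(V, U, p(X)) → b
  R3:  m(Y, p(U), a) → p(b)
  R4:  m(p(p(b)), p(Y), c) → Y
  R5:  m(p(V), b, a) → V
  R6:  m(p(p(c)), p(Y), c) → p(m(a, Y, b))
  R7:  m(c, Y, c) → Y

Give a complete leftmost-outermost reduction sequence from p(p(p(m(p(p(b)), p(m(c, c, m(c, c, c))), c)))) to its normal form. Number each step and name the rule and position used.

1. p(p(p(m(p(p(b)), p(m(c, c, m(c, c, c))), c))))  →  p(p(p(m(c, c, m(c, c, c)))))   [R4 at 1.1.1]
2. p(p(p(m(c, c, m(c, c, c)))))  →  p(p(p(m(c, c, c))))   [R7 at 1.1.1.3]
3. p(p(p(m(c, c, c))))  →  p(p(p(c)))   [R7 at 1.1.1]

p(p(p(c)))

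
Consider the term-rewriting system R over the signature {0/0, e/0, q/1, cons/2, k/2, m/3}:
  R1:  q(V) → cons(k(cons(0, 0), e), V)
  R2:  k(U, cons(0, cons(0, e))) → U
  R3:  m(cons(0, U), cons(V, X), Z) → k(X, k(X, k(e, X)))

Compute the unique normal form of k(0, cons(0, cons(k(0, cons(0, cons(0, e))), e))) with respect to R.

0

1. k(0, cons(0, cons(k(0, cons(0, cons(0, e))), e)))  →  k(0, cons(0, cons(0, e)))   [R2 at 2.2.1]
2. k(0, cons(0, cons(0, e)))  →  0   [R2 at ε]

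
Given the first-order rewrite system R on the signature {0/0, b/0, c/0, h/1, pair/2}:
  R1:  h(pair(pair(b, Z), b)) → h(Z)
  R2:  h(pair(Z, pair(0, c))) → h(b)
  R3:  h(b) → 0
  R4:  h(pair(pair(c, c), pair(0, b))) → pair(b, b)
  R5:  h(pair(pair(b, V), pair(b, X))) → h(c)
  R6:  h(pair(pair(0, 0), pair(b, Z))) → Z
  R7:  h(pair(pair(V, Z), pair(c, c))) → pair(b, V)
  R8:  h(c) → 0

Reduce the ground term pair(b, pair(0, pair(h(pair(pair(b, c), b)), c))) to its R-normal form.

1. pair(b, pair(0, pair(h(pair(pair(b, c), b)), c)))  →  pair(b, pair(0, pair(h(c), c)))   [R1 at 2.2.1]
2. pair(b, pair(0, pair(h(c), c)))  →  pair(b, pair(0, pair(0, c)))   [R8 at 2.2.1]

pair(b, pair(0, pair(0, c)))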